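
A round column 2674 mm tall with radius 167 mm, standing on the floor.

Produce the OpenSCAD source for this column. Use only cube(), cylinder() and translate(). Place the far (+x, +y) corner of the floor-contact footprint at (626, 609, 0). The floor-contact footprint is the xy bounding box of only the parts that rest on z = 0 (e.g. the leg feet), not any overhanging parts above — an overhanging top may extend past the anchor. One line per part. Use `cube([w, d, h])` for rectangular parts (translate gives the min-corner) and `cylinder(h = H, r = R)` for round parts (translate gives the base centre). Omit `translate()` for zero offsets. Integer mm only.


translate([459, 442, 0]) cylinder(h = 2674, r = 167);


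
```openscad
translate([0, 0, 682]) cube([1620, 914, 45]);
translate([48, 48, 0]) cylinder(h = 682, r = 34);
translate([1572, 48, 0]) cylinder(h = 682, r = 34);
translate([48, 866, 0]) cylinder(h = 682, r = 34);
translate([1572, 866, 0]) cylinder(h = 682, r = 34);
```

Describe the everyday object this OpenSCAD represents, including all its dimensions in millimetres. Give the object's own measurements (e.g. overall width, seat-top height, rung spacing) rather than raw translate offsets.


A rectangular dining table. The top is 1620×914×45 mm with its upper surface at z = 727 mm. It stands on four round legs of 68 mm diameter, each leg's bounding box inset 14 mm from the nearest pair of top edges, running from the floor to the underside of the top.


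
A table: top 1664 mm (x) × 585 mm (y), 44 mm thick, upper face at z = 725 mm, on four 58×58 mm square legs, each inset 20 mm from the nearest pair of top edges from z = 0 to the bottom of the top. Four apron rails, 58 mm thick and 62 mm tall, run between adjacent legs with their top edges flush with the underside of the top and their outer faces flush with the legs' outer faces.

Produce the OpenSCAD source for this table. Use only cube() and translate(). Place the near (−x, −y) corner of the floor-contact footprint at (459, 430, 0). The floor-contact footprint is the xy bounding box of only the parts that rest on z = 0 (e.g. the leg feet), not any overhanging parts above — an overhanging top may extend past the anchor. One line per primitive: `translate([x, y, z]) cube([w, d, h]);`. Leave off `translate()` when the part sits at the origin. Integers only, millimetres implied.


// leg_h = 725 - 44 = 681
// apron z = 681 - 62 = 619
translate([439, 410, 681]) cube([1664, 585, 44]);
translate([459, 430, 0]) cube([58, 58, 681]);
translate([2025, 430, 0]) cube([58, 58, 681]);
translate([459, 917, 0]) cube([58, 58, 681]);
translate([2025, 917, 0]) cube([58, 58, 681]);
translate([517, 430, 619]) cube([1508, 58, 62]);
translate([517, 917, 619]) cube([1508, 58, 62]);
translate([459, 488, 619]) cube([58, 429, 62]);
translate([2025, 488, 619]) cube([58, 429, 62]);


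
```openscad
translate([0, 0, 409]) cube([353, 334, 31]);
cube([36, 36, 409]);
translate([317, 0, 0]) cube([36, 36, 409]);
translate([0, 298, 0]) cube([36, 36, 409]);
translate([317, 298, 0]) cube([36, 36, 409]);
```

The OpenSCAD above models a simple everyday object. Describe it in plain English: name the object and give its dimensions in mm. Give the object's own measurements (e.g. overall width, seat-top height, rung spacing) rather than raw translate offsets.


A simple wooden stool: a rectangular seat 353 mm (x) by 334 mm (y), 31 mm thick, top face at z = 440 mm, on four square legs, each 36×36 mm in cross-section. The legs rest on z = 0, each flush with a corner of the seat.


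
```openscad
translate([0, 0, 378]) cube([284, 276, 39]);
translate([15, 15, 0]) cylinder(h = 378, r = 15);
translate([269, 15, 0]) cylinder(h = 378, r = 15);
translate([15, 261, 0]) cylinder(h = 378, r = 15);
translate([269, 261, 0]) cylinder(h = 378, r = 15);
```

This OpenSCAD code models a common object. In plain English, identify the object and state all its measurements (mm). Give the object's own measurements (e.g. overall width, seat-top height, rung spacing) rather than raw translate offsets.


A four-legged stool. The seat is a 284×276×39 mm slab whose top surface is at z = 417 mm; four round legs, each 30 mm in diameter, run from the floor (z = 0) to the underside of the seat, each leg's axis is inset half a diameter from the nearest pair of seat edges (so the leg's bounding box is flush with the corner).


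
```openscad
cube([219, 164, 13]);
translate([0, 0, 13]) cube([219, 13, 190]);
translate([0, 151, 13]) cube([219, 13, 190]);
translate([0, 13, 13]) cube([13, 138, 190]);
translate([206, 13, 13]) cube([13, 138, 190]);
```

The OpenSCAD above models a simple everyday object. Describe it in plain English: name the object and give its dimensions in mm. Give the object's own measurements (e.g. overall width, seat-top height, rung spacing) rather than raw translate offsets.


An open-topped rectangular box: outside dimensions 219×164×203 mm, with a uniform wall and base thickness of 13 mm. The base is a full 219×164 slab on the floor; four walls sit on top of the base. The front and back walls (the −y and +y sides) span the full width; the two side walls fit between them.


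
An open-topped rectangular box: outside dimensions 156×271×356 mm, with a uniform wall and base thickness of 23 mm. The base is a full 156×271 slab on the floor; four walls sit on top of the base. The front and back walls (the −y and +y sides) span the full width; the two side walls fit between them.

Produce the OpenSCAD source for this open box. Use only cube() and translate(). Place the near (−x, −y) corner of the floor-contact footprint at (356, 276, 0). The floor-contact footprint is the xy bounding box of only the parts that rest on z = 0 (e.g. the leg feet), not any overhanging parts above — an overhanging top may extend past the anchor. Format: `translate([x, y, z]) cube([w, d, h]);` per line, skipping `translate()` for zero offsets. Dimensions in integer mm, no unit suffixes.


translate([356, 276, 0]) cube([156, 271, 23]);
translate([356, 276, 23]) cube([156, 23, 333]);
translate([356, 524, 23]) cube([156, 23, 333]);
translate([356, 299, 23]) cube([23, 225, 333]);
translate([489, 299, 23]) cube([23, 225, 333]);


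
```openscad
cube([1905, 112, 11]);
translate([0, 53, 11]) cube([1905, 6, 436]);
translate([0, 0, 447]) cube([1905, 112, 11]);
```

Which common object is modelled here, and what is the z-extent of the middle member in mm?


An I-beam. The web height is 436 mm.

Two wide flanges with a thin centred web — an I-beam. Overall 458 mm minus two 11 mm flanges gives a web of 458 − 2·11 = 436 mm.


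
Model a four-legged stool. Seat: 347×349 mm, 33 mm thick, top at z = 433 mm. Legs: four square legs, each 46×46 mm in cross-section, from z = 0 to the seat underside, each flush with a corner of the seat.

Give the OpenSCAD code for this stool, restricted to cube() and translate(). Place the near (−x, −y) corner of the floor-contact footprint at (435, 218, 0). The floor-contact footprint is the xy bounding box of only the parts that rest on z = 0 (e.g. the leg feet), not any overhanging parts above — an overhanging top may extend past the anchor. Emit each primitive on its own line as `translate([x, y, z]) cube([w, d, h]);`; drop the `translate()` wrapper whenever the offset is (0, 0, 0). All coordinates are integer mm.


translate([435, 218, 400]) cube([347, 349, 33]);
translate([435, 218, 0]) cube([46, 46, 400]);
translate([736, 218, 0]) cube([46, 46, 400]);
translate([435, 521, 0]) cube([46, 46, 400]);
translate([736, 521, 0]) cube([46, 46, 400]);


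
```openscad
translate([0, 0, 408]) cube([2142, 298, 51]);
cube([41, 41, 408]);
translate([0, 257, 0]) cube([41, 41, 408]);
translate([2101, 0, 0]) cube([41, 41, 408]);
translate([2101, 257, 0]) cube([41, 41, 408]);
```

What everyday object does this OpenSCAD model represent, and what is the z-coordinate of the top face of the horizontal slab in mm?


A bench. The seat-top height is 459 mm.

A long slab on four corner posts — a bench. The slab sits at z = 408 with thickness 51, so the top is 408 + 51 = 459 mm.


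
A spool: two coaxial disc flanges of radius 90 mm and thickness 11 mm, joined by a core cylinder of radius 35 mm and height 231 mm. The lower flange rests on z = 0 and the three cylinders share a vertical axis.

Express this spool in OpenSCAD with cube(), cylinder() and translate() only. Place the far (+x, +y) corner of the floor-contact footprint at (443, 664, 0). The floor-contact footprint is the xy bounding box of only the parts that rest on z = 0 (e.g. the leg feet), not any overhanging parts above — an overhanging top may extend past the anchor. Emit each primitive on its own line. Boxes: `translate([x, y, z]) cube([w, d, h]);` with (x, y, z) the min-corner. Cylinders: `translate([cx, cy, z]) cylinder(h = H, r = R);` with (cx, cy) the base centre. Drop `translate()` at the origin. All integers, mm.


translate([353, 574, 0]) cylinder(h = 11, r = 90);
translate([353, 574, 11]) cylinder(h = 231, r = 35);
translate([353, 574, 242]) cylinder(h = 11, r = 90);


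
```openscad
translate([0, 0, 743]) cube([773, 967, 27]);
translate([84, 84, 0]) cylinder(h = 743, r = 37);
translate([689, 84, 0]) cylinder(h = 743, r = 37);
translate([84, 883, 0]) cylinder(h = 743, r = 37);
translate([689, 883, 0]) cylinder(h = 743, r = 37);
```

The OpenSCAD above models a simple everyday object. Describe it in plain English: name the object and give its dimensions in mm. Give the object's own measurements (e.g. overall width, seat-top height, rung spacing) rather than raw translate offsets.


A table: top 773 mm (x) × 967 mm (y), 27 mm thick, upper face at z = 770 mm, on four round legs of 74 mm diameter, each leg's bounding box inset 47 mm from the nearest pair of top edges from z = 0 to the bottom of the top.


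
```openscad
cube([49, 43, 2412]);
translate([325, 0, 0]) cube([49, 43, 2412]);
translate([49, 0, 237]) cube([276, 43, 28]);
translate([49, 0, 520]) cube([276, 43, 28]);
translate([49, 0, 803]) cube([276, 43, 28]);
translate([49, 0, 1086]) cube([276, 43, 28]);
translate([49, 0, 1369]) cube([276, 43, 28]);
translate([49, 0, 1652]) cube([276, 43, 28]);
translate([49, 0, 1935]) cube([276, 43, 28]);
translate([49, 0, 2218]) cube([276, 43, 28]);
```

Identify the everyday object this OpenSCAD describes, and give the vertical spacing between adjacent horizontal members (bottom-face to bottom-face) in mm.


A ladder. The rung spacing is 283 mm.

Two tall 49×43 posts with 8 short bars between them — a ladder. Adjacent rungs sit at z = 237 and z = 520, so the spacing is 520 − 237 = 283 mm.


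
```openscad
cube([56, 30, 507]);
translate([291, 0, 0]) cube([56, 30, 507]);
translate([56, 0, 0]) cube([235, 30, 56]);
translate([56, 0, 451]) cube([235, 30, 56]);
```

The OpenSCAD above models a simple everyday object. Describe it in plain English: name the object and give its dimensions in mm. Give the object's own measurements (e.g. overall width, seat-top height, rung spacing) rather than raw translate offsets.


A rectangular picture frame lying in the x–z plane (depth along y). The opening is 235 mm wide (x) by 395 mm tall (z), surrounded by a border 56 mm wide on all four sides. The frame is 30 mm deep and is made of two full-height vertical stiles with two horizontal rails fitted between them.


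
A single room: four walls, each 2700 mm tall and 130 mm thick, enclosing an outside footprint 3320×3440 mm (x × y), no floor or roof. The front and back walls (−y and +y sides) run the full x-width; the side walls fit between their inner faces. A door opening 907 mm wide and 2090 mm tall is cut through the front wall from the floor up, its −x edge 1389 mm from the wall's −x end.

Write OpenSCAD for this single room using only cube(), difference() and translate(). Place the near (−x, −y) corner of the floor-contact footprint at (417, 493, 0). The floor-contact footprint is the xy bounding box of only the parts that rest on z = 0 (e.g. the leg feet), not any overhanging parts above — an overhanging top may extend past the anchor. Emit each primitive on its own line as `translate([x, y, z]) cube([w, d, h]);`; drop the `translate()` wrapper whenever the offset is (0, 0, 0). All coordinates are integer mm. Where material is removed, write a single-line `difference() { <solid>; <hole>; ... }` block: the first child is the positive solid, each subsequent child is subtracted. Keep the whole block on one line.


difference() { translate([417, 493, 0]) cube([3320, 130, 2700]); translate([1806, 493, 0]) cube([907, 130, 2090]); }
translate([417, 3803, 0]) cube([3320, 130, 2700]);
translate([417, 623, 0]) cube([130, 3180, 2700]);
translate([3607, 623, 0]) cube([130, 3180, 2700]);


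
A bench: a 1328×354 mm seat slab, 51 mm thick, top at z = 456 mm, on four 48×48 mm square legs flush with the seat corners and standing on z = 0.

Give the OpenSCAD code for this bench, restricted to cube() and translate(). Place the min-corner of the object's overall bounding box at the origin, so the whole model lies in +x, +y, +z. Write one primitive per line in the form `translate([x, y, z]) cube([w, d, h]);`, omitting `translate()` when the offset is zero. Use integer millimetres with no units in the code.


translate([0, 0, 405]) cube([1328, 354, 51]);
cube([48, 48, 405]);
translate([0, 306, 0]) cube([48, 48, 405]);
translate([1280, 0, 0]) cube([48, 48, 405]);
translate([1280, 306, 0]) cube([48, 48, 405]);


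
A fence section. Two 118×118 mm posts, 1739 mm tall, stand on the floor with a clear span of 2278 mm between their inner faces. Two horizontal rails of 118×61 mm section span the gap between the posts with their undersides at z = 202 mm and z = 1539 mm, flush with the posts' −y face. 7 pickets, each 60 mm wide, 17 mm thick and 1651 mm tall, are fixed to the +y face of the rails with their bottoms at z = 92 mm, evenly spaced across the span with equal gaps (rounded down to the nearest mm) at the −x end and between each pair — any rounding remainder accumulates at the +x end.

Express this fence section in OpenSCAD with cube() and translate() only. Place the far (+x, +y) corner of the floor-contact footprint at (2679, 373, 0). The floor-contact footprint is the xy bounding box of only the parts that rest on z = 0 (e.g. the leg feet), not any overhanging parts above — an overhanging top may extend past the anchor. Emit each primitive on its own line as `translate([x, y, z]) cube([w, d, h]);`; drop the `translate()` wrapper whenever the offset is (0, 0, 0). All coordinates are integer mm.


translate([165, 255, 0]) cube([118, 118, 1739]);
translate([2561, 255, 0]) cube([118, 118, 1739]);
translate([283, 255, 202]) cube([2278, 118, 61]);
translate([283, 255, 1539]) cube([2278, 118, 61]);
translate([515, 373, 92]) cube([60, 17, 1651]);
translate([807, 373, 92]) cube([60, 17, 1651]);
translate([1099, 373, 92]) cube([60, 17, 1651]);
translate([1391, 373, 92]) cube([60, 17, 1651]);
translate([1683, 373, 92]) cube([60, 17, 1651]);
translate([1975, 373, 92]) cube([60, 17, 1651]);
translate([2267, 373, 92]) cube([60, 17, 1651]);


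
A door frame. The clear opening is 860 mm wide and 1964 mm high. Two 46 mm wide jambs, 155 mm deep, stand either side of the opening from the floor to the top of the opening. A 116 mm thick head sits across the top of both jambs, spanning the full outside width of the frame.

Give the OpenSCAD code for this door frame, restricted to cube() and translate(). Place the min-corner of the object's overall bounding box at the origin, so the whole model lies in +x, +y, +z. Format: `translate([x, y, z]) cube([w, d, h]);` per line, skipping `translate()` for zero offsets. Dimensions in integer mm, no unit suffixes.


cube([46, 155, 1964]);
translate([906, 0, 0]) cube([46, 155, 1964]);
translate([0, 0, 1964]) cube([952, 155, 116]);


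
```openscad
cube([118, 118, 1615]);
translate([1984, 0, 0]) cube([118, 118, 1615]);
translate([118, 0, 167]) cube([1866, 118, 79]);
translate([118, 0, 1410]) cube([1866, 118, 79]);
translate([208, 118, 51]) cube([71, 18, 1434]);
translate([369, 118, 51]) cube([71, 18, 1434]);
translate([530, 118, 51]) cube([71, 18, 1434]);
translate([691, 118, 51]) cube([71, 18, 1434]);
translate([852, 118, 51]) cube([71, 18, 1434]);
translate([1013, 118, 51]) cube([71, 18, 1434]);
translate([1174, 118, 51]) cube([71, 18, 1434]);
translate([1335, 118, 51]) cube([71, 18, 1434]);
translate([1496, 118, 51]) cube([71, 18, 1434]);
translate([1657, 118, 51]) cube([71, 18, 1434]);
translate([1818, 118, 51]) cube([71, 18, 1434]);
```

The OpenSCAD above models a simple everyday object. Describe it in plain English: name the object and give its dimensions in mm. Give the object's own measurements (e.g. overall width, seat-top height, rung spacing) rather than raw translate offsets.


A fence section. Two 118×118 mm posts, 1615 mm tall, stand on the floor with a clear span of 1866 mm between their inner faces. Two horizontal rails of 118×79 mm section span the gap between the posts with their undersides at z = 167 mm and z = 1410 mm, flush with the posts' −y face. 11 pickets, each 71 mm wide, 18 mm thick and 1434 mm tall, are fixed to the +y face of the rails with their bottoms at z = 51 mm, spaced across the span with a 90 mm gap after the −x post and between neighbouring pickets, with 95 mm left before the +x post.


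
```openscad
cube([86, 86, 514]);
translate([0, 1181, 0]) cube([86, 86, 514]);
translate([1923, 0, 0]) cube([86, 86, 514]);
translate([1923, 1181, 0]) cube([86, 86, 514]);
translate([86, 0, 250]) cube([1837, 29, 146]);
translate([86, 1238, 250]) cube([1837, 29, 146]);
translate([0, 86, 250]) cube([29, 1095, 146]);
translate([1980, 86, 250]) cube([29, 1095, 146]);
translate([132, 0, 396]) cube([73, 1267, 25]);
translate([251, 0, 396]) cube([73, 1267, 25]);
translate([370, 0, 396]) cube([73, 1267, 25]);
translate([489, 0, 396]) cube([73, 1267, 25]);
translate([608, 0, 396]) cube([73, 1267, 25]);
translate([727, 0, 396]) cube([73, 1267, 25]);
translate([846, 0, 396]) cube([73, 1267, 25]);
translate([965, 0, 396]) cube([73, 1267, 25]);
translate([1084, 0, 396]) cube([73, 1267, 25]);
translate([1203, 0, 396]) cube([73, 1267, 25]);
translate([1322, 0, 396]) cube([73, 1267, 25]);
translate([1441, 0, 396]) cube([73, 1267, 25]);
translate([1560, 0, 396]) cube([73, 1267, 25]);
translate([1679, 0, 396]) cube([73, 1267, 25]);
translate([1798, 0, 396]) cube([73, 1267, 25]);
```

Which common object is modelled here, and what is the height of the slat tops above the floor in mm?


A bed frame. The slat-top height is 421 mm.

Four posts, four rails, and a row of slats — a bed frame. Slats sit on the rails at z = 250 + 146 = 396; with slat thickness 25, the top is 421 mm.


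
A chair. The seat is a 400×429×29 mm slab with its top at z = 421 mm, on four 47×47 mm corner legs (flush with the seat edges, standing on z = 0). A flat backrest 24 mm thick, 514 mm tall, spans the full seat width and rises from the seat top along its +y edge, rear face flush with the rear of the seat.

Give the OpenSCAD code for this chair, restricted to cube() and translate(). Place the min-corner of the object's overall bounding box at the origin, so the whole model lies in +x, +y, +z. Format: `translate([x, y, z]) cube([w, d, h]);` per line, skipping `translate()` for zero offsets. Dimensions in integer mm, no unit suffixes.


translate([0, 0, 392]) cube([400, 429, 29]);
cube([47, 47, 392]);
translate([353, 0, 0]) cube([47, 47, 392]);
translate([0, 382, 0]) cube([47, 47, 392]);
translate([353, 382, 0]) cube([47, 47, 392]);
translate([0, 405, 421]) cube([400, 24, 514]);


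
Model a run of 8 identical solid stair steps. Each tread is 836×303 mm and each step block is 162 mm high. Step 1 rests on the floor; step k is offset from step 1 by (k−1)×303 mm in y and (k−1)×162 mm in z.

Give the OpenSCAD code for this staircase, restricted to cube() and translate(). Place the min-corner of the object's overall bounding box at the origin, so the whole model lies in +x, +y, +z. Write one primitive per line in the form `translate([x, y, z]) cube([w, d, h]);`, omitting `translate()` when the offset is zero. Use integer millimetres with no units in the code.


cube([836, 303, 162]);
translate([0, 303, 162]) cube([836, 303, 162]);
translate([0, 606, 324]) cube([836, 303, 162]);
translate([0, 909, 486]) cube([836, 303, 162]);
translate([0, 1212, 648]) cube([836, 303, 162]);
translate([0, 1515, 810]) cube([836, 303, 162]);
translate([0, 1818, 972]) cube([836, 303, 162]);
translate([0, 2121, 1134]) cube([836, 303, 162]);


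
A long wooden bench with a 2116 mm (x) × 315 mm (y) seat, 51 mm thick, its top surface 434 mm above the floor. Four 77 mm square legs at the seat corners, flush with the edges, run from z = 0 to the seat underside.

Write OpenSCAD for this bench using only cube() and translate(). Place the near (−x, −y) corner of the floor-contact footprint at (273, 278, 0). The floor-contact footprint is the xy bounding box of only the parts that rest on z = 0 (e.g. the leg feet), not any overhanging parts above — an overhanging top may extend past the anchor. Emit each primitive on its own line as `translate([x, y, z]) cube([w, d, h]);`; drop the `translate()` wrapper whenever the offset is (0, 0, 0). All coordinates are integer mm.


translate([273, 278, 383]) cube([2116, 315, 51]);
translate([273, 278, 0]) cube([77, 77, 383]);
translate([273, 516, 0]) cube([77, 77, 383]);
translate([2312, 278, 0]) cube([77, 77, 383]);
translate([2312, 516, 0]) cube([77, 77, 383]);


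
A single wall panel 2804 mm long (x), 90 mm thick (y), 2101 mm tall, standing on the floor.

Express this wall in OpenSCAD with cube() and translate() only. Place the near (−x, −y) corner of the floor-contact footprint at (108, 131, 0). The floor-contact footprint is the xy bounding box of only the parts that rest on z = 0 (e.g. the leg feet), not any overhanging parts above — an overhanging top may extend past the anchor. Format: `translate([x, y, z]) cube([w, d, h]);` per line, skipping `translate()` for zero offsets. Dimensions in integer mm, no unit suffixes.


translate([108, 131, 0]) cube([2804, 90, 2101]);


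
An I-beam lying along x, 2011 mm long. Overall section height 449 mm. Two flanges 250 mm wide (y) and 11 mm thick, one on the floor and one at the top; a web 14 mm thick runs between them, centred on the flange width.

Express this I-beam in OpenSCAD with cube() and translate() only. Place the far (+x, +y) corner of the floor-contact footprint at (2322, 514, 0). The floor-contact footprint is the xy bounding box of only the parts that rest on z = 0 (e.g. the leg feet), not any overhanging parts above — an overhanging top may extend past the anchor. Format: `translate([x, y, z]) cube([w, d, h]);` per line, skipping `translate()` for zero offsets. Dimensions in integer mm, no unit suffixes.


translate([311, 264, 0]) cube([2011, 250, 11]);
translate([311, 382, 11]) cube([2011, 14, 427]);
translate([311, 264, 438]) cube([2011, 250, 11]);


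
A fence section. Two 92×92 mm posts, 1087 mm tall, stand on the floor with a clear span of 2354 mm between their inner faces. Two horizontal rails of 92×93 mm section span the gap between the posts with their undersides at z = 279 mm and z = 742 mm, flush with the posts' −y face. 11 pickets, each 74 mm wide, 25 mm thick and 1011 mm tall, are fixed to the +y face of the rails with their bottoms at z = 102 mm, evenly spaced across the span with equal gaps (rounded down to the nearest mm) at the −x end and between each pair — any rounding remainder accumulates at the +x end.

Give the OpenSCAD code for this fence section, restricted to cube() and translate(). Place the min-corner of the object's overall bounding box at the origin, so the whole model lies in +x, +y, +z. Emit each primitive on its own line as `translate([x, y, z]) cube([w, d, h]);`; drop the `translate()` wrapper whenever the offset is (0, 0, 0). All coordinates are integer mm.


cube([92, 92, 1087]);
translate([2446, 0, 0]) cube([92, 92, 1087]);
translate([92, 0, 279]) cube([2354, 92, 93]);
translate([92, 0, 742]) cube([2354, 92, 93]);
translate([220, 92, 102]) cube([74, 25, 1011]);
translate([422, 92, 102]) cube([74, 25, 1011]);
translate([624, 92, 102]) cube([74, 25, 1011]);
translate([826, 92, 102]) cube([74, 25, 1011]);
translate([1028, 92, 102]) cube([74, 25, 1011]);
translate([1230, 92, 102]) cube([74, 25, 1011]);
translate([1432, 92, 102]) cube([74, 25, 1011]);
translate([1634, 92, 102]) cube([74, 25, 1011]);
translate([1836, 92, 102]) cube([74, 25, 1011]);
translate([2038, 92, 102]) cube([74, 25, 1011]);
translate([2240, 92, 102]) cube([74, 25, 1011]);


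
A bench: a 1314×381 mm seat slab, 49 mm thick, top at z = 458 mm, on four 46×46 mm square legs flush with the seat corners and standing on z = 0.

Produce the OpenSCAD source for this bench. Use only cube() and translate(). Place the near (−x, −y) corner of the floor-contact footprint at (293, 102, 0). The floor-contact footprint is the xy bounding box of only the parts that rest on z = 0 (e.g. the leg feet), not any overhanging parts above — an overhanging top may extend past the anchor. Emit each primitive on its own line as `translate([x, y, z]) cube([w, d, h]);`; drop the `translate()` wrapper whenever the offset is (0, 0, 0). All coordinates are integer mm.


translate([293, 102, 409]) cube([1314, 381, 49]);
translate([293, 102, 0]) cube([46, 46, 409]);
translate([293, 437, 0]) cube([46, 46, 409]);
translate([1561, 102, 0]) cube([46, 46, 409]);
translate([1561, 437, 0]) cube([46, 46, 409]);


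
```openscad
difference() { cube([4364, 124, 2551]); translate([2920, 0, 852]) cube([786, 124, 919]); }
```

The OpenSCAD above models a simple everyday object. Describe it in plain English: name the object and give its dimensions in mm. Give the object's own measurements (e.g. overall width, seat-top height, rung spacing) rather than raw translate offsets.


A wall 4364 mm long (x), 124 mm thick (y), 2551 mm tall, with a rectangular window opening cut through it. The opening is 786 mm wide and 919 mm tall; its sill is at z = 852 mm and its near (−x) edge is 2920 mm from the wall's −x end. The opening passes through the full wall thickness.


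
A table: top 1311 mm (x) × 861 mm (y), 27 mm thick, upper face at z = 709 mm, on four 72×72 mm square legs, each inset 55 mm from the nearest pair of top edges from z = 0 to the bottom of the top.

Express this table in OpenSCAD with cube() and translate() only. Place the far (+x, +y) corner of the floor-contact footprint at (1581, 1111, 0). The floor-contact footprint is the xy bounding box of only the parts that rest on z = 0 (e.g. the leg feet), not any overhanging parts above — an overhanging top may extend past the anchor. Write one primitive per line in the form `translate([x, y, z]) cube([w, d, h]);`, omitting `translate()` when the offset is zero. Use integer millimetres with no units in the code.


translate([325, 305, 682]) cube([1311, 861, 27]);
translate([380, 360, 0]) cube([72, 72, 682]);
translate([1509, 360, 0]) cube([72, 72, 682]);
translate([380, 1039, 0]) cube([72, 72, 682]);
translate([1509, 1039, 0]) cube([72, 72, 682]);


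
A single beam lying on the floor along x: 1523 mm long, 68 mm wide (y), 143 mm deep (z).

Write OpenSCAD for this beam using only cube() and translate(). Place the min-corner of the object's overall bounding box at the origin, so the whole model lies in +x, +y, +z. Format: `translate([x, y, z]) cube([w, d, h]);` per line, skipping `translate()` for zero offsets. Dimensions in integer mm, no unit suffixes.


cube([1523, 68, 143]);


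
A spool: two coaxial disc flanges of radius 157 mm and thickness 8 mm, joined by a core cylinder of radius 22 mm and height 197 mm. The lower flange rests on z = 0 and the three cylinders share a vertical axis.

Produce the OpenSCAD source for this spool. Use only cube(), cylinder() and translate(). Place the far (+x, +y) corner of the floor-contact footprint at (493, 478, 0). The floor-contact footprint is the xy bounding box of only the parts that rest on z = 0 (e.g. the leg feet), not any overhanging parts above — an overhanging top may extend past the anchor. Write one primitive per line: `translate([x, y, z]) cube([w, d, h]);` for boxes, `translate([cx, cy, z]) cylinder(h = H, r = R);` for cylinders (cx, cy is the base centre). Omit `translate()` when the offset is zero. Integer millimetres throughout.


translate([336, 321, 0]) cylinder(h = 8, r = 157);
translate([336, 321, 8]) cylinder(h = 197, r = 22);
translate([336, 321, 205]) cylinder(h = 8, r = 157);


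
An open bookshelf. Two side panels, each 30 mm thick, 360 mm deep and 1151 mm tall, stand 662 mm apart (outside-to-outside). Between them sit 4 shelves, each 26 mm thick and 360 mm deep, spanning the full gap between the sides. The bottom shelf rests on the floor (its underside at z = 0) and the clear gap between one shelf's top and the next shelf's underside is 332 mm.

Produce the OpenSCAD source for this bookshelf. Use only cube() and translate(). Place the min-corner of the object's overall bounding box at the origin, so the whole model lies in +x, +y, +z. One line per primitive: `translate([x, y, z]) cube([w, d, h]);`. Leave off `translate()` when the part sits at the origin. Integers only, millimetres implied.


cube([30, 360, 1151]);
translate([632, 0, 0]) cube([30, 360, 1151]);
translate([30, 0, 0]) cube([602, 360, 26]);
translate([30, 0, 358]) cube([602, 360, 26]);
translate([30, 0, 716]) cube([602, 360, 26]);
translate([30, 0, 1074]) cube([602, 360, 26]);


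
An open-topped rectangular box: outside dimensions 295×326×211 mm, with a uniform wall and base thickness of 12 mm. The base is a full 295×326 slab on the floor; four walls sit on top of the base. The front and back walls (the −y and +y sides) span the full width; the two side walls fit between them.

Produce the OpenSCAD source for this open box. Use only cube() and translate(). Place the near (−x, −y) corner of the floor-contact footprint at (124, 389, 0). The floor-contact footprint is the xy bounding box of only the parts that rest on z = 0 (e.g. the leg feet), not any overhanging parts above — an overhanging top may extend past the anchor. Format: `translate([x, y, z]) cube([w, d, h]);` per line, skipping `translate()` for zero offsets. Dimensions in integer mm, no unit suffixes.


translate([124, 389, 0]) cube([295, 326, 12]);
translate([124, 389, 12]) cube([295, 12, 199]);
translate([124, 703, 12]) cube([295, 12, 199]);
translate([124, 401, 12]) cube([12, 302, 199]);
translate([407, 401, 12]) cube([12, 302, 199]);


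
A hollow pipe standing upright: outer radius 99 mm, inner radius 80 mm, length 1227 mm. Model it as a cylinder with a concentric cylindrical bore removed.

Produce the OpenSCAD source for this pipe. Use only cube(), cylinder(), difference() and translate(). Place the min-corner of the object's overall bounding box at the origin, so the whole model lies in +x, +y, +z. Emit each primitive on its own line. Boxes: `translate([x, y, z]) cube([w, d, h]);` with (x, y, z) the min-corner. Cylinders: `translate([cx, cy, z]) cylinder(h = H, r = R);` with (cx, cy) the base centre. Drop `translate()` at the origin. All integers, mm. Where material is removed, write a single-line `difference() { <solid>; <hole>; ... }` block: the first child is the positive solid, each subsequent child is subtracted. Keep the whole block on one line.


difference() { translate([99, 99, 0]) cylinder(h = 1227, r = 99); translate([99, 99, 0]) cylinder(h = 1227, r = 80); }


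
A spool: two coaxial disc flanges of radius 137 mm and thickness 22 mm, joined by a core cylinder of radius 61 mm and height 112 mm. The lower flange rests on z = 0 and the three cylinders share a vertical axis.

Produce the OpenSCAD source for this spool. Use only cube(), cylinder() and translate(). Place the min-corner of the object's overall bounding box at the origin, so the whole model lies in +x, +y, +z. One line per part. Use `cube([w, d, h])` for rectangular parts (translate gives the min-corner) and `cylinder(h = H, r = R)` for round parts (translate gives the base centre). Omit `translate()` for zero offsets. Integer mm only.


translate([137, 137, 0]) cylinder(h = 22, r = 137);
translate([137, 137, 22]) cylinder(h = 112, r = 61);
translate([137, 137, 134]) cylinder(h = 22, r = 137);


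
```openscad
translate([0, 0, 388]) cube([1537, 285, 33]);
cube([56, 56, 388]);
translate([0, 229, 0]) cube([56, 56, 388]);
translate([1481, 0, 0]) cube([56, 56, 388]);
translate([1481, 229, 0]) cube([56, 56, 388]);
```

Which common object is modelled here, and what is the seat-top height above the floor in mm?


A bench. The seat-top height is 421 mm.

A long slab on four corner posts — a bench. The slab sits at z = 388 with thickness 33, so the top is 388 + 33 = 421 mm.


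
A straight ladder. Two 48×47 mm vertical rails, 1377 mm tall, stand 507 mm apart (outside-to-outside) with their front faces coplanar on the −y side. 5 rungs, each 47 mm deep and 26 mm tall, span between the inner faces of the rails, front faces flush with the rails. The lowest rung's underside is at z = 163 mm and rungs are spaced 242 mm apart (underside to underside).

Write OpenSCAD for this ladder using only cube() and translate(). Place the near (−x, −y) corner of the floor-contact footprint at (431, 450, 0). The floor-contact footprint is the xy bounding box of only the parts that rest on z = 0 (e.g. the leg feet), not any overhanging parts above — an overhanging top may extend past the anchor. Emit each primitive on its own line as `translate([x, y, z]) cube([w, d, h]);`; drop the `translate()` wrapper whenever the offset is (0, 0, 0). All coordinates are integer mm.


// rung span = 507 - 2*48 = 411
// rung[k] z = 163 + k*242
translate([431, 450, 0]) cube([48, 47, 1377]);
translate([890, 450, 0]) cube([48, 47, 1377]);
translate([479, 450, 163]) cube([411, 47, 26]);
translate([479, 450, 405]) cube([411, 47, 26]);
translate([479, 450, 647]) cube([411, 47, 26]);
translate([479, 450, 889]) cube([411, 47, 26]);
translate([479, 450, 1131]) cube([411, 47, 26]);


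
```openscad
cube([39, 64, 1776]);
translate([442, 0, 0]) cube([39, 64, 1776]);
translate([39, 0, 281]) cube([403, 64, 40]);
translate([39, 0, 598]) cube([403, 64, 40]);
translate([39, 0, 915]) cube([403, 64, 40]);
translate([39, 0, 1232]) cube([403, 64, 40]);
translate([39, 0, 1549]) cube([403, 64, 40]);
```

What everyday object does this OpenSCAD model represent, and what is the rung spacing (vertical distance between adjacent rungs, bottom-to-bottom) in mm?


A ladder. The rung spacing is 317 mm.

Two tall 39×64 posts with 5 short bars between them — a ladder. Adjacent rungs sit at z = 281 and z = 598, so the spacing is 598 − 281 = 317 mm.


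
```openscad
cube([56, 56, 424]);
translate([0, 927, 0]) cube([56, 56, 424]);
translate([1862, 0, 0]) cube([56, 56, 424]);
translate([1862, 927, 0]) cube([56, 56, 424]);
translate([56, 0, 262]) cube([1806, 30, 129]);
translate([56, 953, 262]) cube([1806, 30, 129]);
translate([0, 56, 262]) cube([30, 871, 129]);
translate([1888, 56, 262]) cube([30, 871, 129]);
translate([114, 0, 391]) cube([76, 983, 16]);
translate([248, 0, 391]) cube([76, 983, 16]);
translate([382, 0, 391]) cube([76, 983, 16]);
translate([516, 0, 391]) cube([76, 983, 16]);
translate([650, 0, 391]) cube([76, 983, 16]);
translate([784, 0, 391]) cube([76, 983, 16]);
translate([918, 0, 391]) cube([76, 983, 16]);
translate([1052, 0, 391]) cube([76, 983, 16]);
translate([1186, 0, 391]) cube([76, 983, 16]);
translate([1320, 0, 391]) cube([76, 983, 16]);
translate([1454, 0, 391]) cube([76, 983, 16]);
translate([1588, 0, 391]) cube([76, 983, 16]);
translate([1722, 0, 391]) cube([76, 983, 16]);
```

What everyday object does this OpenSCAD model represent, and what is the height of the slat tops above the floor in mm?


A bed frame. The slat-top height is 407 mm.

Four posts, four rails, and a row of slats — a bed frame. Slats sit on the rails at z = 262 + 129 = 391; with slat thickness 16, the top is 407 mm.


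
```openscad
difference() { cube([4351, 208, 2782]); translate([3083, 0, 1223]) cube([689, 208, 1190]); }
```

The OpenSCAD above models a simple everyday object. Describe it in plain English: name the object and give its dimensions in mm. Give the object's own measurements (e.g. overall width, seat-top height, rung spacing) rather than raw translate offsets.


A wall 4351 mm long (x), 208 mm thick (y), 2782 mm tall, with a rectangular window opening cut through it. The opening is 689 mm wide and 1190 mm tall; its sill is at z = 1223 mm and its near (−x) edge is 3083 mm from the wall's −x end. The opening passes through the full wall thickness.


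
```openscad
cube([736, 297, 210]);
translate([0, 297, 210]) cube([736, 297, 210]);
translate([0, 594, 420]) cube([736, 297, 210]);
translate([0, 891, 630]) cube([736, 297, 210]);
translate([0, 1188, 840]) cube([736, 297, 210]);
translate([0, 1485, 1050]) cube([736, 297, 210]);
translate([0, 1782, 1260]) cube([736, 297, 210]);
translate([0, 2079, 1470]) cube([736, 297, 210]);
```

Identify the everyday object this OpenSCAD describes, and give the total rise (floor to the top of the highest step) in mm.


A staircase. The total rise is 1680 mm.

8 identical blocks, each offset up and back from the previous — a staircase. Each step is 210 mm tall and there are 8 of them, so the total rise is 8 × 210 = 1680 mm.


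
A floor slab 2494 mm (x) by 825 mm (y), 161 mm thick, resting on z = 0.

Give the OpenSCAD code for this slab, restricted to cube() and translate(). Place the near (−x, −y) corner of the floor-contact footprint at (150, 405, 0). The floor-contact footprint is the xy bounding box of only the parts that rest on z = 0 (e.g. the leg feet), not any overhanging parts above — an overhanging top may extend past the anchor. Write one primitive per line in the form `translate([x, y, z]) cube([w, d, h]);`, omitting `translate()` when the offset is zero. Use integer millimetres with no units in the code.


translate([150, 405, 0]) cube([2494, 825, 161]);


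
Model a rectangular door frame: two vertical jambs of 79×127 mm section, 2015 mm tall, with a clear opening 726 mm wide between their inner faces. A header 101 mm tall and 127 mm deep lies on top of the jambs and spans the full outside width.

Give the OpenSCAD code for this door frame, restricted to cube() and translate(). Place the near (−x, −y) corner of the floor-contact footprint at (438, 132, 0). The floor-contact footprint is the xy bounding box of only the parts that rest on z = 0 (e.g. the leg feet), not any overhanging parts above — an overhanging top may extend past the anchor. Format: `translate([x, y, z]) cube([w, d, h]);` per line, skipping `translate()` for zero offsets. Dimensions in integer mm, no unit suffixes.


translate([438, 132, 0]) cube([79, 127, 2015]);
translate([1243, 132, 0]) cube([79, 127, 2015]);
translate([438, 132, 2015]) cube([884, 127, 101]);


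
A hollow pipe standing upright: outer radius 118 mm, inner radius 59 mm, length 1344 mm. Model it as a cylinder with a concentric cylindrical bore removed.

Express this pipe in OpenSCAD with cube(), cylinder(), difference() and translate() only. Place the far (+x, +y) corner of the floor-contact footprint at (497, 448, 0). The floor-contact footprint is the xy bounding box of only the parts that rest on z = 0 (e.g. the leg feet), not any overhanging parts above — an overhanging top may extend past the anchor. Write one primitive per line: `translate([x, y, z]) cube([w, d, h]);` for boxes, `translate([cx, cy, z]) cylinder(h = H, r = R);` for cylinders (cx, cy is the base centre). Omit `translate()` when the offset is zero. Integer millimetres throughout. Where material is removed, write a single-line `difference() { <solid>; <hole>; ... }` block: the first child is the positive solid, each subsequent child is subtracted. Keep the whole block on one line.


difference() { translate([379, 330, 0]) cylinder(h = 1344, r = 118); translate([379, 330, 0]) cylinder(h = 1344, r = 59); }


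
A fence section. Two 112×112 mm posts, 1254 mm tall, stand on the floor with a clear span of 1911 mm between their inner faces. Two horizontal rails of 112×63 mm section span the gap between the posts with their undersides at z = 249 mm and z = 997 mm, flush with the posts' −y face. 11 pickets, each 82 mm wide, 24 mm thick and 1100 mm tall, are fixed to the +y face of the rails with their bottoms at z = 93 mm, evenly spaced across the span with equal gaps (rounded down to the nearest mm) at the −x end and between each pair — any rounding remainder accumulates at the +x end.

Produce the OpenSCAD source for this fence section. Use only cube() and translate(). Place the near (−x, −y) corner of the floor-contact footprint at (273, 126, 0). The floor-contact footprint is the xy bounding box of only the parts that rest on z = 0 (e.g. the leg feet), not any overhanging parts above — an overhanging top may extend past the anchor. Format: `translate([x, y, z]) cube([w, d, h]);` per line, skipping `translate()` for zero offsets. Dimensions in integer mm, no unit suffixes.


translate([273, 126, 0]) cube([112, 112, 1254]);
translate([2296, 126, 0]) cube([112, 112, 1254]);
translate([385, 126, 249]) cube([1911, 112, 63]);
translate([385, 126, 997]) cube([1911, 112, 63]);
translate([469, 238, 93]) cube([82, 24, 1100]);
translate([635, 238, 93]) cube([82, 24, 1100]);
translate([801, 238, 93]) cube([82, 24, 1100]);
translate([967, 238, 93]) cube([82, 24, 1100]);
translate([1133, 238, 93]) cube([82, 24, 1100]);
translate([1299, 238, 93]) cube([82, 24, 1100]);
translate([1465, 238, 93]) cube([82, 24, 1100]);
translate([1631, 238, 93]) cube([82, 24, 1100]);
translate([1797, 238, 93]) cube([82, 24, 1100]);
translate([1963, 238, 93]) cube([82, 24, 1100]);
translate([2129, 238, 93]) cube([82, 24, 1100]);
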